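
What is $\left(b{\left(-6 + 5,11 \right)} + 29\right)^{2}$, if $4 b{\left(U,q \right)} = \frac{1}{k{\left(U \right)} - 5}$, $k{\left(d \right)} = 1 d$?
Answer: $\frac{483025}{576} \approx 838.58$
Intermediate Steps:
$k{\left(d \right)} = d$
$b{\left(U,q \right)} = \frac{1}{4 \left(-5 + U\right)}$ ($b{\left(U,q \right)} = \frac{1}{4 \left(U - 5\right)} = \frac{1}{4 \left(-5 + U\right)}$)
$\left(b{\left(-6 + 5,11 \right)} + 29\right)^{2} = \left(\frac{1}{4 \left(-5 + \left(-6 + 5\right)\right)} + 29\right)^{2} = \left(\frac{1}{4 \left(-5 - 1\right)} + 29\right)^{2} = \left(\frac{1}{4 \left(-6\right)} + 29\right)^{2} = \left(\frac{1}{4} \left(- \frac{1}{6}\right) + 29\right)^{2} = \left(- \frac{1}{24} + 29\right)^{2} = \left(\frac{695}{24}\right)^{2} = \frac{483025}{576}$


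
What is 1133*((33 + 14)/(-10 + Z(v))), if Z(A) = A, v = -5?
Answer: -53251/15 ≈ -3550.1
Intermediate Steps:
1133*((33 + 14)/(-10 + Z(v))) = 1133*((33 + 14)/(-10 - 5)) = 1133*(47/(-15)) = 1133*(47*(-1/15)) = 1133*(-47/15) = -53251/15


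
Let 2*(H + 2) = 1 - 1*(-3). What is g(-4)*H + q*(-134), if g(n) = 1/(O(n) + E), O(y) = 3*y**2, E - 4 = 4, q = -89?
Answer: 11926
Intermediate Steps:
E = 8 (E = 4 + 4 = 8)
g(n) = 1/(8 + 3*n**2) (g(n) = 1/(3*n**2 + 8) = 1/(8 + 3*n**2))
H = 0 (H = -2 + (1 - 1*(-3))/2 = -2 + (1 + 3)/2 = -2 + (1/2)*4 = -2 + 2 = 0)
g(-4)*H + q*(-134) = 0/(8 + 3*(-4)**2) - 89*(-134) = 0/(8 + 3*16) + 11926 = 0/(8 + 48) + 11926 = 0/56 + 11926 = (1/56)*0 + 11926 = 0 + 11926 = 11926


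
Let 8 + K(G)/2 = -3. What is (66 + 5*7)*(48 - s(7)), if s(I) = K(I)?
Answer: 7070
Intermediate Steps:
K(G) = -22 (K(G) = -16 + 2*(-3) = -16 - 6 = -22)
s(I) = -22
(66 + 5*7)*(48 - s(7)) = (66 + 5*7)*(48 - 1*(-22)) = (66 + 35)*(48 + 22) = 101*70 = 7070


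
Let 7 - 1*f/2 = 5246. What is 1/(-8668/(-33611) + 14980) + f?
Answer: -5275688138533/503501448 ≈ -10478.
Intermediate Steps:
f = -10478 (f = 14 - 2*5246 = 14 - 10492 = -10478)
1/(-8668/(-33611) + 14980) + f = 1/(-8668/(-33611) + 14980) - 10478 = 1/(-8668*(-1/33611) + 14980) - 10478 = 1/(8668/33611 + 14980) - 10478 = 1/(503501448/33611) - 10478 = 33611/503501448 - 10478 = -5275688138533/503501448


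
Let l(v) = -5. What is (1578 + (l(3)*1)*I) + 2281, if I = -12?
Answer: 3919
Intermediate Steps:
(1578 + (l(3)*1)*I) + 2281 = (1578 - 5*1*(-12)) + 2281 = (1578 - 5*(-12)) + 2281 = (1578 + 60) + 2281 = 1638 + 2281 = 3919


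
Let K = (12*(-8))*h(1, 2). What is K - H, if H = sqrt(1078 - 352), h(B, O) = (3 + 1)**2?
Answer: -1536 - 11*sqrt(6) ≈ -1562.9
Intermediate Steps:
h(B, O) = 16 (h(B, O) = 4**2 = 16)
H = 11*sqrt(6) (H = sqrt(726) = 11*sqrt(6) ≈ 26.944)
K = -1536 (K = (12*(-8))*16 = -96*16 = -1536)
K - H = -1536 - 11*sqrt(6)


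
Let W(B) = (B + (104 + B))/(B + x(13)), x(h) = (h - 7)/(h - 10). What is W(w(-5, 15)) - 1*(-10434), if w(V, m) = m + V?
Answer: 31333/3 ≈ 10444.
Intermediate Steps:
w(V, m) = V + m
x(h) = (-7 + h)/(-10 + h)
W(B) = (104 + 2*B)/(2 + B) (W(B) = (B + (104 + B))/(B + (-7 + 13)/(-10 + 13)) = (104 + 2*B)/(B + 6/3) = (104 + 2*B)/(B + (⅓)*6) = (104 + 2*B)/(B + 2) = (104 + 2*B)/(2 + B))
W(w(-5, 15)) - 1*(-10434) = 2*(52 + (-5 + 15))/(2 + (-5 + 15)) - 1*(-10434) = 2*(52 + 10)/(2 + 10) + 10434 = 2*62/12 + 10434 = 2*(1/12)*62 + 10434 = 31/3 + 10434 = 31333/3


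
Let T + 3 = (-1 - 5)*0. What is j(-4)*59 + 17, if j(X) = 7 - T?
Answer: 607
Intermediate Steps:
T = -3 (T = -3 + (-1 - 5)*0 = -3 - 6*0 = -3 + 0 = -3)
j(X) = 10 (j(X) = 7 - 1*(-3) = 7 + 3 = 10)
j(-4)*59 + 17 = 10*59 + 17 = 590 + 17 = 607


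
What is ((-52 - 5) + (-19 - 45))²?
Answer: 14641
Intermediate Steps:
((-52 - 5) + (-19 - 45))² = (-57 - 64)² = (-121)² = 14641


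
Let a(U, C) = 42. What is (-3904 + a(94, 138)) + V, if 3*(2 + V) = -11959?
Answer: -23551/3 ≈ -7850.3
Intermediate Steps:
V = -11965/3 (V = -2 + (⅓)*(-11959) = -2 - 11959/3 = -11965/3 ≈ -3988.3)
(-3904 + a(94, 138)) + V = (-3904 + 42) - 11965/3 = -3862 - 11965/3 = -23551/3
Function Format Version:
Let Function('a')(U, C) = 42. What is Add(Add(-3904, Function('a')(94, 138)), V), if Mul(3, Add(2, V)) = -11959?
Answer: Rational(-23551, 3) ≈ -7850.3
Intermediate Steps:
V = Rational(-11965, 3) (V = Add(-2, Mul(Rational(1, 3), -11959)) = Add(-2, Rational(-11959, 3)) = Rational(-11965, 3) ≈ -3988.3)
Add(Add(-3904, Function('a')(94, 138)), V) = Add(Add(-3904, 42), Rational(-11965, 3)) = Add(-3862, Rational(-11965, 3)) = Rational(-23551, 3)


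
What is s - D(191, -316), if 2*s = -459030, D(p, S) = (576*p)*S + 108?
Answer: 34535433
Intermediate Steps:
D(p, S) = 108 + 576*S*p (D(p, S) = 576*S*p + 108 = 108 + 576*S*p)
s = -229515 (s = (1/2)*(-459030) = -229515)
s - D(191, -316) = -229515 - (108 + 576*(-316)*191) = -229515 - (108 - 34765056) = -229515 - 1*(-34764948) = -229515 + 34764948 = 34535433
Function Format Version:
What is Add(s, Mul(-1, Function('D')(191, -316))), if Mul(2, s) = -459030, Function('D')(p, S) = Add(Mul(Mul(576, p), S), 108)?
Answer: 34535433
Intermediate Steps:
Function('D')(p, S) = Add(108, Mul(576, S, p)) (Function('D')(p, S) = Add(Mul(576, S, p), 108) = Add(108, Mul(576, S, p)))
s = -229515 (s = Mul(Rational(1, 2), -459030) = -229515)
Add(s, Mul(-1, Function('D')(191, -316))) = Add(-229515, Mul(-1, Add(108, Mul(576, -316, 191)))) = Add(-229515, Mul(-1, Add(108, -34765056))) = Add(-229515, Mul(-1, -34764948)) = Add(-229515, 34764948) = 34535433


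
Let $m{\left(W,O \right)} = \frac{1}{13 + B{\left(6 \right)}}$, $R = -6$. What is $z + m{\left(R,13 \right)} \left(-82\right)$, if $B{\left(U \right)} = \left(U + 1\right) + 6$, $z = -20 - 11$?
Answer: $- \frac{444}{13} \approx -34.154$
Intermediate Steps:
$z = -31$
$B{\left(U \right)} = 7 + U$ ($B{\left(U \right)} = \left(1 + U\right) + 6 = 7 + U$)
$m{\left(W,O \right)} = \frac{1}{26}$ ($m{\left(W,O \right)} = \frac{1}{13 + \left(7 + 6\right)} = \frac{1}{13 + 13} = \frac{1}{26}$)
$z + m{\left(R,13 \right)} \left(-82\right) = -31 + \frac{1}{26} \left(-82\right) = -31 - \frac{41}{13} = - \frac{444}{13}$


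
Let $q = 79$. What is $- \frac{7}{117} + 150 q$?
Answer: $\frac{1386443}{117} \approx 11850.0$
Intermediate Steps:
$- \frac{7}{117} + 150 q = - \frac{7}{117} + 150 \cdot 79 = \left(-7\right) \frac{1}{117} + 11850 = - \frac{7}{117} + 11850 = \frac{1386443}{117}$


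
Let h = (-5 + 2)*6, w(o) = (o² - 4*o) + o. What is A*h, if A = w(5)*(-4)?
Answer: 720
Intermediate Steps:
w(o) = o² - 3*o
h = -18 (h = -3*6 = -18)
A = -40 (A = (5*(-3 + 5))*(-4) = (5*2)*(-4) = 10*(-4) = -40)
A*h = -40*(-18) = 720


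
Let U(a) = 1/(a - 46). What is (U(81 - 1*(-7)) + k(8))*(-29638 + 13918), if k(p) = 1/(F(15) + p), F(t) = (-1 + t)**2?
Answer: -53710/119 ≈ -451.34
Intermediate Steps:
U(a) = 1/(-46 + a)
k(p) = 1/(196 + p) (k(p) = 1/((-1 + 15)**2 + p) = 1/(14**2 + p) = 1/(196 + p))
(U(81 - 1*(-7)) + k(8))*(-29638 + 13918) = (1/(-46 + (81 - 1*(-7))) + 1/(196 + 8))*(-29638 + 13918) = (1/(-46 + (81 + 7)) + 1/204)*(-15720) = (1/(-46 + 88) + 1/204)*(-15720) = (1/42 + 1/204)*(-15720) = (41/1428)*(-15720) = -53710/119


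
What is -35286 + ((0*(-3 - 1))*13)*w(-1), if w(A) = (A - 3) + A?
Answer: -35286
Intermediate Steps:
w(A) = -3 + 2*A (w(A) = (-3 + A) + A = -3 + 2*A)
-35286 + ((0*(-3 - 1))*13)*w(-1) = -35286 + ((0*(-3 - 1))*13)*(-3 + 2*(-1)) = -35286 + ((0*(-4))*13)*(-3 - 2) = -35286 + (0*13)*(-5) = -35286 + 0*(-5) = -35286 + 0 = -35286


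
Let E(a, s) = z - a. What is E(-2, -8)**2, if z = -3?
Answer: 1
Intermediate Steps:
E(a, s) = -3 - a
E(-2, -8)**2 = (-3 - 1*(-2))**2 = (-3 + 2)**2 = (-1)**2 = 1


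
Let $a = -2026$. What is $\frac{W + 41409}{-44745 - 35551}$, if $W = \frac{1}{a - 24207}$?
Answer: $- \frac{135785287}{263300621} \approx -0.5157$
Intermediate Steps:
$W = - \frac{1}{26233}$ ($W = \frac{1}{-2026 - 24207} = \frac{1}{-26233} = - \frac{1}{26233} \approx -3.812 \cdot 10^{-5}$)
$\frac{W + 41409}{-44745 - 35551} = \frac{- \frac{1}{26233} + 41409}{-44745 - 35551} = \frac{1086282296}{26233 \left(-80296\right)} = \frac{1086282296}{26233} \left(- \frac{1}{80296}\right) = - \frac{135785287}{263300621}$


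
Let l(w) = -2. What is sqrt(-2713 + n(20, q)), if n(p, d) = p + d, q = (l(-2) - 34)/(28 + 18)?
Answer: I*sqrt(1425011)/23 ≈ 51.902*I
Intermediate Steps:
q = -18/23 (q = (-2 - 34)/(28 + 18) = -36/46 = -36*1/46 = -18/23 ≈ -0.78261)
n(p, d) = d + p
sqrt(-2713 + n(20, q)) = sqrt(-2713 + (-18/23 + 20)) = sqrt(-2713 + 442/23) = sqrt(-61957/23) = I*sqrt(1425011)/23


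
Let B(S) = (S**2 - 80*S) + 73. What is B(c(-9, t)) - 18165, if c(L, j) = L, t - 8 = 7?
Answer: -17291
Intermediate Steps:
t = 15 (t = 8 + 7 = 15)
B(S) = 73 + S**2 - 80*S
B(c(-9, t)) - 18165 = (73 + (-9)**2 - 80*(-9)) - 18165 = (73 + 81 + 720) - 18165 = 874 - 18165 = -17291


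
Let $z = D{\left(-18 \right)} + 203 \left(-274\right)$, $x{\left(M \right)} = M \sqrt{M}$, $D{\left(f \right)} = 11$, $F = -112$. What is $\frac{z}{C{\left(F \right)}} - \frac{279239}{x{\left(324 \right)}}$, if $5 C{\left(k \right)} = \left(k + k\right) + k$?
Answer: $\frac{63658019}{81648} \approx 779.66$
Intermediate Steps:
$C{\left(k \right)} = \frac{3 k}{5}$ ($C{\left(k \right)} = \frac{\left(k + k\right) + k}{5} = \frac{2 k + k}{5} = \frac{3 k}{5}$)
$x{\left(M \right)} = M^{\frac{3}{2}}$
$z = -55611$ ($z = 11 + 203 \left(-274\right) = 11 - 55622 = -55611$)
$\frac{z}{C{\left(F \right)}} - \frac{279239}{x{\left(324 \right)}} = - \frac{55611}{\frac{3}{5} \left(-112\right)} - \frac{279239}{324^{\frac{3}{2}}} = - \frac{55611}{- \frac{336}{5}} - \frac{279239}{5832} = \left(-55611\right) \left(- \frac{5}{336}\right) - \frac{279239}{5832} = \frac{92685}{112} - \frac{279239}{5832} = \frac{63658019}{81648}$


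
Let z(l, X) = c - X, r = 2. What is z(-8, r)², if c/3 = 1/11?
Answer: 361/121 ≈ 2.9835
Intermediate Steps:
c = 3/11 ≈ 0.27273
z(l, X) = 3/11 - X
z(-8, r)² = (3/11 - 1*2)² = (3/11 - 2)² = (-19/11)² = 361/121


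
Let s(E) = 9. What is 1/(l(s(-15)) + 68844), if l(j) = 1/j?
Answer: 9/619597 ≈ 1.4526e-5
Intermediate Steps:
1/(l(s(-15)) + 68844) = 1/(1/9 + 68844) = 1/(⅑ + 68844) = 1/(619597/9) = 9/619597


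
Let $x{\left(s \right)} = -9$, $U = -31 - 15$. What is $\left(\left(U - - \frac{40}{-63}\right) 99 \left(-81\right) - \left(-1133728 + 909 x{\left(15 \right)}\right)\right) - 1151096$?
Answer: $\frac{2553449}{7} \approx 3.6478 \cdot 10^{5}$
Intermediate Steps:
$U = -46$ ($U = -31 - 15 = -46$)
$\left(\left(U - - \frac{40}{-63}\right) 99 \left(-81\right) - \left(-1133728 + 909 x{\left(15 \right)}\right)\right) - 1151096 = \left(\left(-46 - - \frac{40}{-63}\right) 99 \left(-81\right) + \left(1133728 - -8181\right)\right) - 1151096 = \left(\left(-46 - \left(-40\right) \left(- \frac{1}{63}\right)\right) 99 \left(-81\right) + \left(1133728 + 8181\right)\right) - 1151096 = \left(\left(-46 - \frac{40}{63}\right) 99 \left(-81\right) + 1141909\right) - 1151096 = \left(\left(- \frac{2938}{63}\right) 99 \left(-81\right) + 1141909\right) - 1151096 = \left(\left(- \frac{32318}{7}\right) \left(-81\right) + 1141909\right) - 1151096 = \left(\frac{2617758}{7} + 1141909\right) - 1151096 = \frac{10611121}{7} - 1151096 = \frac{2553449}{7}$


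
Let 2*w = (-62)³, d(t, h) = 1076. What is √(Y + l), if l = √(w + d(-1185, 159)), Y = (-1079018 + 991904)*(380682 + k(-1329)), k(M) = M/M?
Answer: √(-33162818862 + 2*I*√29522) ≈ 0.e-3 + 1.8211e+5*I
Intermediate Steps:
k(M) = 1
w = -119164 (w = (½)*(-62)³ = (½)*(-238328) = -119164)
Y = -33162818862 (Y = (-1079018 + 991904)*(380682 + 1) = -87114*380683 = -33162818862)
l = 2*I*√29522 (l = √(-119164 + 1076) = √(-118088) = 2*I*√29522 ≈ 343.64*I)
√(Y + l) = √(-33162818862 + 2*I*√29522)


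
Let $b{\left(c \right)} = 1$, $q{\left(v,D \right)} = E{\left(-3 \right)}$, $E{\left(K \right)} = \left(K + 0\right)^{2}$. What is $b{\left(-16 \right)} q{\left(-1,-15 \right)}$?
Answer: $9$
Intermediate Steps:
$E{\left(K \right)} = K^{2}$
$q{\left(v,D \right)} = 9$ ($q{\left(v,D \right)} = \left(-3\right)^{2} = 9$)
$b{\left(-16 \right)} q{\left(-1,-15 \right)} = 1 \cdot 9 = 9$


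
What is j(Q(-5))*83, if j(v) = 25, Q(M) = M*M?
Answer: 2075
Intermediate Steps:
Q(M) = M²
j(Q(-5))*83 = 25*83 = 2075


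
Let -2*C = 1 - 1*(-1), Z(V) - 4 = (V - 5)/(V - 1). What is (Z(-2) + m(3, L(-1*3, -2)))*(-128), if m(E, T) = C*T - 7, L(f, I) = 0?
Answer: 256/3 ≈ 85.333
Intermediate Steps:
Z(V) = 4 + (-5 + V)/(-1 + V) (Z(V) = 4 + (V - 5)/(V - 1) = 4 + (-5 + V)/(-1 + V))
C = -1 (C = -(1 - 1*(-1))/2 = -(1 + 1)/2 = -½*2 = -1)
m(E, T) = -7 - T (m(E, T) = -T - 7 = -7 - T)
(Z(-2) + m(3, L(-1*3, -2)))*(-128) = ((-9 + 5*(-2))/(-1 - 2) + (-7 - 1*0))*(-128) = ((-9 - 10)/(-3) + (-7 + 0))*(-128) = (-⅓*(-19) - 7)*(-128) = (19/3 - 7)*(-128) = -⅔*(-128) = 256/3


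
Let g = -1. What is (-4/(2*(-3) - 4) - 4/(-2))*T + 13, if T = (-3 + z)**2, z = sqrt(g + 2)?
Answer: 113/5 ≈ 22.600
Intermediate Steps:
z = 1 (z = sqrt(-1 + 2) = sqrt(1) = 1)
T = 4 (T = (-3 + 1)**2 = (-2)**2 = 4)
(-4/(2*(-3) - 4) - 4/(-2))*T + 13 = (-4/(2*(-3) - 4) - 4/(-2))*4 + 13 = (-4/(-6 - 4) - 4*(-1/2))*4 + 13 = (-4/(-10) + 2)*4 + 13 = (-4*(-1/10) + 2)*4 + 13 = (2/5 + 2)*4 + 13 = (12/5)*4 + 13 = 48/5 + 13 = 113/5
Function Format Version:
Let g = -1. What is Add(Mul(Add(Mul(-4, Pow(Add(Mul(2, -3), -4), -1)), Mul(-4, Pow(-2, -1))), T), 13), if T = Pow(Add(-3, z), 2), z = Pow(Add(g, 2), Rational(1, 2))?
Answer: Rational(113, 5) ≈ 22.600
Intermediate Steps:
z = 1 (z = Pow(Add(-1, 2), Rational(1, 2)) = Pow(1, Rational(1, 2)) = 1)
T = 4 (T = Pow(Add(-3, 1), 2) = Pow(-2, 2) = 4)
Add(Mul(Add(Mul(-4, Pow(Add(Mul(2, -3), -4), -1)), Mul(-4, Pow(-2, -1))), T), 13) = Add(Mul(Add(Mul(-4, Pow(Add(Mul(2, -3), -4), -1)), Mul(-4, Pow(-2, -1))), 4), 13) = Add(Mul(Add(Mul(-4, Pow(Add(-6, -4), -1)), Mul(-4, Rational(-1, 2))), 4), 13) = Add(Mul(Add(Mul(-4, Pow(-10, -1)), 2), 4), 13) = Add(Mul(Add(Mul(-4, Rational(-1, 10)), 2), 4), 13) = Add(Mul(Add(Rational(2, 5), 2), 4), 13) = Add(Mul(Rational(12, 5), 4), 13) = Add(Rational(48, 5), 13) = Rational(113, 5)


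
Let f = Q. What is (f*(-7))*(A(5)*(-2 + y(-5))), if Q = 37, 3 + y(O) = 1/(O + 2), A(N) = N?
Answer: 20720/3 ≈ 6906.7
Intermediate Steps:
y(O) = -3 + 1/(2 + O) (y(O) = -3 + 1/(O + 2) = -3 + 1/(2 + O))
f = 37
(f*(-7))*(A(5)*(-2 + y(-5))) = (37*(-7))*(5*(-2 + (-5 - 3*(-5))/(2 - 5))) = -1295*(-2 + (-5 + 15)/(-3)) = -1295*(-2 - 1/3*10) = -1295*(-2 - 10/3) = -1295*(-16)/3 = -259*(-80/3) = 20720/3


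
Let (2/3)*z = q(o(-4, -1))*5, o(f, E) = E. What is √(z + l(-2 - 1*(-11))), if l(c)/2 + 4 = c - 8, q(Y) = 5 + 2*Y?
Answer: √66/2 ≈ 4.0620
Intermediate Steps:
z = 45/2 (z = 3*((5 + 2*(-1))*5)/2 = 3*((5 - 2)*5)/2 = 3*(3*5)/2 = (3/2)*15 = 45/2 ≈ 22.500)
l(c) = -24 + 2*c (l(c) = -8 + 2*(c - 8) = -8 + 2*(-8 + c) = -8 + (-16 + 2*c) = -24 + 2*c)
√(z + l(-2 - 1*(-11))) = √(45/2 + (-24 + 2*(-2 - 1*(-11)))) = √(45/2 + (-24 + 2*(-2 + 11))) = √(45/2 + (-24 + 2*9)) = √(45/2 + (-24 + 18)) = √(45/2 - 6) = √(33/2) = √66/2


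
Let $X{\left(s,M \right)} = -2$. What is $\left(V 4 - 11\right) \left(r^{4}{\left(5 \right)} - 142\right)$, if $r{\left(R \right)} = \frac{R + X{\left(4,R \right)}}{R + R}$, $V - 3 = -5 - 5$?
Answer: $\frac{55376841}{10000} \approx 5537.7$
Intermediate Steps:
$V = -7$ ($V = 3 - 10 = -7$)
$r{\left(R \right)} = \frac{-2 + R}{2 R}$ ($r{\left(R \right)} = \frac{R - 2}{R + R} = \frac{-2 + R}{2 R}$)
$\left(V 4 - 11\right) \left(r^{4}{\left(5 \right)} - 142\right) = \left(\left(-7\right) 4 - 11\right) \left(\left(\frac{-2 + 5}{2 \cdot 5}\right)^{4} - 142\right) = \left(-28 - 11\right) \left(\left(\frac{1}{2} \cdot \frac{1}{5} \cdot 3\right)^{4} - 142\right) = - 39 \left(\left(\frac{3}{10}\right)^{4} - 142\right) = - 39 \left(\frac{81}{10000} - 142\right) = \left(-39\right) \left(- \frac{1419919}{10000}\right) = \frac{55376841}{10000}$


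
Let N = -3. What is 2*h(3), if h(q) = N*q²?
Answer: -54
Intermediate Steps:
h(q) = -3*q²
2*h(3) = 2*(-3*3²) = 2*(-3*9) = 2*(-27) = -54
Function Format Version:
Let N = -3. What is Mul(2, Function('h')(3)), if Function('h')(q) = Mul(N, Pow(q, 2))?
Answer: -54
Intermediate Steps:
Function('h')(q) = Mul(-3, Pow(q, 2))
Mul(2, Function('h')(3)) = Mul(2, Mul(-3, Pow(3, 2))) = Mul(2, Mul(-3, 9)) = Mul(2, -27) = -54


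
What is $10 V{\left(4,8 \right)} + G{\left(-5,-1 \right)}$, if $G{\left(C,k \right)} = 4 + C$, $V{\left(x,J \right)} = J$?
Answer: $79$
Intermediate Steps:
$10 V{\left(4,8 \right)} + G{\left(-5,-1 \right)} = 10 \cdot 8 + \left(4 - 5\right) = 80 - 1 = 79$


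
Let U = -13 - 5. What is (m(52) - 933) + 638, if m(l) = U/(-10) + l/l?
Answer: -1461/5 ≈ -292.20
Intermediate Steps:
U = -18
m(l) = 14/5 (m(l) = -18/(-10) + l/l = -18*(-⅒) + 1 = 9/5 + 1 = 14/5)
(m(52) - 933) + 638 = (14/5 - 933) + 638 = -4651/5 + 638 = -1461/5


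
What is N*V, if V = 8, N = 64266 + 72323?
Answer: 1092712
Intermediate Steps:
N = 136589
N*V = 136589*8 = 1092712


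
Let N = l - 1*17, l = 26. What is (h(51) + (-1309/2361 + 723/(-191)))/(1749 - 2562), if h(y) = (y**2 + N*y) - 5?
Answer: -1375698283/366623163 ≈ -3.7523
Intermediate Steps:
N = 9 (N = 26 - 1*17 = 26 - 17 = 9)
h(y) = -5 + y**2 + 9*y (h(y) = (y**2 + 9*y) - 5 = -5 + y**2 + 9*y)
(h(51) + (-1309/2361 + 723/(-191)))/(1749 - 2562) = ((-5 + 51**2 + 9*51) + (-1309/2361 + 723/(-191)))/(1749 - 2562) = ((-5 + 2601 + 459) + (-1309*1/2361 + 723*(-1/191)))/(-813) = (3055 + (-1309/2361 - 723/191))*(-1/813) = (3055 - 1957022/450951)*(-1/813) = (1375698283/450951)*(-1/813) = -1375698283/366623163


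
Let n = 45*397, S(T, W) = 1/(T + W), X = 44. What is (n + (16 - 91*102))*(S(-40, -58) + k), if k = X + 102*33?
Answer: 2873605221/98 ≈ 2.9322e+7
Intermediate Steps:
n = 17865
k = 3410 (k = 44 + 102*33 = 44 + 3366 = 3410)
(n + (16 - 91*102))*(S(-40, -58) + k) = (17865 + (16 - 91*102))*(1/(-40 - 58) + 3410) = (17865 + (16 - 9282))*(1/(-98) + 3410) = (17865 - 9266)*(-1/98 + 3410) = 8599*(334179/98) = 2873605221/98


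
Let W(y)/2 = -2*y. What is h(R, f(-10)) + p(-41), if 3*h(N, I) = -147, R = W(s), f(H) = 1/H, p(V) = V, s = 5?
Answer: -90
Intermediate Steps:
W(y) = -4*y (W(y) = 2*(-2*y) = -4*y)
R = -20 (R = -4*5 = -20)
h(N, I) = -49 (h(N, I) = (⅓)*(-147) = -49)
h(R, f(-10)) + p(-41) = -49 - 41 = -90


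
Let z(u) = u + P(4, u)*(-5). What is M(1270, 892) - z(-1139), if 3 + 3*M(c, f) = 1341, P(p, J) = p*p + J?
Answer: -4030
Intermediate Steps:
P(p, J) = J + p**2 (P(p, J) = p**2 + J = J + p**2)
M(c, f) = 446 (M(c, f) = -1 + (1/3)*1341 = -1 + 447 = 446)
z(u) = -80 - 4*u (z(u) = u + (u + 4**2)*(-5) = u + (u + 16)*(-5) = u + (16 + u)*(-5) = u + (-80 - 5*u) = -80 - 4*u)
M(1270, 892) - z(-1139) = 446 - (-80 - 4*(-1139)) = 446 - (-80 + 4556) = 446 - 1*4476 = 446 - 4476 = -4030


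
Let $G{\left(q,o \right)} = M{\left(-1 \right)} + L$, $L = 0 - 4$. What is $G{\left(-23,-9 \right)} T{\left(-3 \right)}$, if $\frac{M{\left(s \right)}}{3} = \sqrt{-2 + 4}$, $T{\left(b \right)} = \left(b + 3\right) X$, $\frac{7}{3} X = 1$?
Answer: $0$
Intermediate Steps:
$X = \frac{3}{7}$ ($X = \frac{3}{7} \cdot 1 = \frac{3}{7} \approx 0.42857$)
$T{\left(b \right)} = \frac{9}{7} + \frac{3 b}{7}$ ($T{\left(b \right)} = \left(b + 3\right) \frac{3}{7} = \left(3 + b\right) \frac{3}{7} = \frac{9}{7} + \frac{3 b}{7}$)
$M{\left(s \right)} = 3 \sqrt{2}$ ($M{\left(s \right)} = 3 \sqrt{-2 + 4} = 3 \sqrt{2}$)
$L = -4$ ($L = 0 - 4 = -4$)
$G{\left(q,o \right)} = -4 + 3 \sqrt{2}$ ($G{\left(q,o \right)} = 3 \sqrt{2} - 4 = -4 + 3 \sqrt{2}$)
$G{\left(-23,-9 \right)} T{\left(-3 \right)} = \left(-4 + 3 \sqrt{2}\right) \left(\frac{9}{7} + \frac{3}{7} \left(-3\right)\right) = \left(-4 + 3 \sqrt{2}\right) \left(\frac{9}{7} - \frac{9}{7}\right) = \left(-4 + 3 \sqrt{2}\right) 0 = 0$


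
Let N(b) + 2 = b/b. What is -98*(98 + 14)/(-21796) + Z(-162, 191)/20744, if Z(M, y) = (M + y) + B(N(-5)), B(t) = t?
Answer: 14268527/28258514 ≈ 0.50493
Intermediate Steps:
N(b) = -1 (N(b) = -2 + b/b = -2 + 1 = -1)
Z(M, y) = -1 + M + y (Z(M, y) = (M + y) - 1 = -1 + M + y)
-98*(98 + 14)/(-21796) + Z(-162, 191)/20744 = -98*(98 + 14)/(-21796) + (-1 - 162 + 191)/20744 = -98*112*(-1/21796) + 28*(1/20744) = -10976*(-1/21796) + 7/5186 = 2744/5449 + 7/5186 = 14268527/28258514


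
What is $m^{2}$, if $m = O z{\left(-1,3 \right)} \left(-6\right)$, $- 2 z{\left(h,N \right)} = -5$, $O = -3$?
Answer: $2025$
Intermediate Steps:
$z{\left(h,N \right)} = \frac{5}{2}$ ($z{\left(h,N \right)} = \left(- \frac{1}{2}\right) \left(-5\right) = \frac{5}{2}$)
$m = 45$ ($m = \left(-3\right) \frac{5}{2} \left(-6\right) = \left(- \frac{15}{2}\right) \left(-6\right) = 45$)
$m^{2} = 45^{2} = 2025$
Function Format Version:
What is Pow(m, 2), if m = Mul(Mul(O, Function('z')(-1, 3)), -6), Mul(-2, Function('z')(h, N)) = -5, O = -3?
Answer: 2025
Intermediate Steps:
Function('z')(h, N) = Rational(5, 2) (Function('z')(h, N) = Mul(Rational(-1, 2), -5) = Rational(5, 2))
m = 45 (m = Mul(Mul(-3, Rational(5, 2)), -6) = Mul(Rational(-15, 2), -6) = 45)
Pow(m, 2) = Pow(45, 2) = 2025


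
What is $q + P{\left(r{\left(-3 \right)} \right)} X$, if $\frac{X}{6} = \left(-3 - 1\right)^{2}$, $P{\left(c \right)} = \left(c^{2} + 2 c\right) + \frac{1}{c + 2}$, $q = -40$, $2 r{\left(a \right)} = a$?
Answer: $80$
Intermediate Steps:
$r{\left(a \right)} = \frac{a}{2}$
$P{\left(c \right)} = c^{2} + \frac{1}{2 + c} + 2 c$ ($P{\left(c \right)} = \left(c^{2} + 2 c\right) + \frac{1}{2 + c} = c^{2} + \frac{1}{2 + c} + 2 c$)
$X = 96$ ($X = 6 \left(-3 - 1\right)^{2} = 6 \left(-4\right)^{2} = 6 \cdot 16 = 96$)
$q + P{\left(r{\left(-3 \right)} \right)} X = -40 + \frac{1 + \left(\frac{1}{2} \left(-3\right)\right)^{3} + 4 \cdot \frac{1}{2} \left(-3\right) + 4 \left(\frac{1}{2} \left(-3\right)\right)^{2}}{2 + \frac{1}{2} \left(-3\right)} 96 = -40 + \frac{1 + \left(- \frac{3}{2}\right)^{3} + 4 \left(- \frac{3}{2}\right) + 4 \left(- \frac{3}{2}\right)^{2}}{2 - \frac{3}{2}} \cdot 96 = -40 + \frac{1}{\frac{1}{2}} \left(1 - \frac{27}{8} - 6 + 4 \cdot \frac{9}{4}\right) 96 = -40 + 2 \left(1 - \frac{27}{8} - 6 + 9\right) 96 = -40 + 2 \cdot \frac{5}{8} \cdot 96 = -40 + \frac{5}{4} \cdot 96 = -40 + 120 = 80$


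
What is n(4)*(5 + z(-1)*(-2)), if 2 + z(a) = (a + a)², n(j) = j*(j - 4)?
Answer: 0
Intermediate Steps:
n(j) = j*(-4 + j)
z(a) = -2 + 4*a² (z(a) = -2 + (a + a)² = -2 + (2*a)² = -2 + 4*a²)
n(4)*(5 + z(-1)*(-2)) = (4*(-4 + 4))*(5 + (-2 + 4*(-1)²)*(-2)) = (4*0)*(5 + (-2 + 4*1)*(-2)) = 0*(5 + (-2 + 4)*(-2)) = 0*(5 + 2*(-2)) = 0*(5 - 4) = 0*1 = 0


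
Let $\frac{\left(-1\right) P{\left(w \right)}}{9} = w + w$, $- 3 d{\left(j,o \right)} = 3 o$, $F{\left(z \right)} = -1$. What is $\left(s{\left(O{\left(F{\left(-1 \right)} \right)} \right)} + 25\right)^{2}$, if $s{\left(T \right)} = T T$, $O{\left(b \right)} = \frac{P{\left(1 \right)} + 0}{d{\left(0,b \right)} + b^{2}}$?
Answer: $11236$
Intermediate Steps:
$d{\left(j,o \right)} = - o$ ($d{\left(j,o \right)} = - \frac{3 o}{3} = - o$)
$P{\left(w \right)} = - 18 w$ ($P{\left(w \right)} = - 9 \left(w + w\right) = - 9 \cdot 2 w = - 18 w$)
$O{\left(b \right)} = - \frac{18}{b^{2} - b}$ ($O{\left(b \right)} = \frac{\left(-18\right) 1 + 0}{- b + b^{2}} = \frac{-18 + 0}{b^{2} - b} = - \frac{18}{b^{2} - b}$)
$s{\left(T \right)} = T^{2}$
$\left(s{\left(O{\left(F{\left(-1 \right)} \right)} \right)} + 25\right)^{2} = \left(\left(- \frac{18}{\left(-1\right) \left(-1 - 1\right)}\right)^{2} + 25\right)^{2} = \left(\left(\left(-18\right) \left(-1\right) \frac{1}{-2}\right)^{2} + 25\right)^{2} = \left(\left(\left(-18\right) \left(-1\right) \left(- \frac{1}{2}\right)\right)^{2} + 25\right)^{2} = \left(\left(-9\right)^{2} + 25\right)^{2} = \left(81 + 25\right)^{2} = 106^{2} = 11236$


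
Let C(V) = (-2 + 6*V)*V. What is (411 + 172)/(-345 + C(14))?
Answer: 53/73 ≈ 0.72603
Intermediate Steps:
C(V) = V*(-2 + 6*V)
(411 + 172)/(-345 + C(14)) = (411 + 172)/(-345 + 2*14*(-1 + 3*14)) = 583/(-345 + 2*14*(-1 + 42)) = 583/(-345 + 2*14*41) = 583/(-345 + 1148) = 583/803 = 583*(1/803) = 53/73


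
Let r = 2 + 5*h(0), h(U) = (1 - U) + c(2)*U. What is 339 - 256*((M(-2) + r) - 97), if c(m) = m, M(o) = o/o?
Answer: 23123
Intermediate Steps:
M(o) = 1
h(U) = 1 + U (h(U) = (1 - U) + 2*U = 1 + U)
r = 7 (r = 2 + 5*(1 + 0) = 2 + 5*1 = 2 + 5 = 7)
339 - 256*((M(-2) + r) - 97) = 339 - 256*((1 + 7) - 97) = 339 - 256*(8 - 97) = 339 - 256*(-89) = 339 + 22784 = 23123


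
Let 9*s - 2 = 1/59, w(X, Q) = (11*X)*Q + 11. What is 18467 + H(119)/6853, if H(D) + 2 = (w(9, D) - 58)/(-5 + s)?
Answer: 160467799155/8689604 ≈ 18467.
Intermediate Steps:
w(X, Q) = 11 + 11*Q*X (w(X, Q) = 11*Q*X + 11 = 11 + 11*Q*X)
s = 119/531 (s = 2/9 + (1/9)/59 = 2/9 + (1/9)*(1/59) = 2/9 + 1/531 = 119/531 ≈ 0.22411)
H(D) = 19885/2536 - 52569*D/2536 (H(D) = -2 + ((11 + 11*D*9) - 58)/(-5 + 119/531) = -2 + ((11 + 99*D) - 58)/(-2536/531) = -2 + (-47 + 99*D)*(-531/2536) = -2 + (24957/2536 - 52569*D/2536) = 19885/2536 - 52569*D/2536)
18467 + H(119)/6853 = 18467 + (19885/2536 - 52569/2536*119)/6853 = 18467 + (19885/2536 - 6255711/2536)*(1/6853) = 18467 - 3117913/1268*1/6853 = 18467 - 3117913/8689604 = 160467799155/8689604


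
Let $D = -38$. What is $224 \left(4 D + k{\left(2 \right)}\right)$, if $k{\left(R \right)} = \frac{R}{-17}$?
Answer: $- \frac{579264}{17} \approx -34074.0$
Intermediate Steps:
$k{\left(R \right)} = - \frac{R}{17}$ ($k{\left(R \right)} = R \left(- \frac{1}{17}\right) = - \frac{R}{17}$)
$224 \left(4 D + k{\left(2 \right)}\right) = 224 \left(4 \left(-38\right) - \frac{2}{17}\right) = 224 \left(-152 - \frac{2}{17}\right) = 224 \left(- \frac{2586}{17}\right) = - \frac{579264}{17}$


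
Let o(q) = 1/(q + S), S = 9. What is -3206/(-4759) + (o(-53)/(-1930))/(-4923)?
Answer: 1340304074201/1989553060440 ≈ 0.67367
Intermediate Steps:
o(q) = 1/(9 + q) (o(q) = 1/(q + 9) = 1/(9 + q))
-3206/(-4759) + (o(-53)/(-1930))/(-4923) = -3206/(-4759) + (1/((9 - 53)*(-1930)))/(-4923) = -3206*(-1/4759) + (-1/1930/(-44))*(-1/4923) = 3206/4759 - 1/44*(-1/1930)*(-1/4923) = 3206/4759 + (1/84920)*(-1/4923) = 3206/4759 - 1/418061160 = 1340304074201/1989553060440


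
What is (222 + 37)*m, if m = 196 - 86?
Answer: 28490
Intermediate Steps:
m = 110
(222 + 37)*m = (222 + 37)*110 = 259*110 = 28490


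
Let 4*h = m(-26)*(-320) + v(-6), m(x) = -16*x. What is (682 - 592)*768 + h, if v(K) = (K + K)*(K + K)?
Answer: 35876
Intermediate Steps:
v(K) = 4*K² (v(K) = (2*K)*(2*K) = 4*K²)
h = -33244 (h = (-16*(-26)*(-320) + 4*(-6)²)/4 = (416*(-320) + 4*36)/4 = (-133120 + 144)/4 = (¼)*(-132976) = -33244)
(682 - 592)*768 + h = (682 - 592)*768 - 33244 = 90*768 - 33244 = 69120 - 33244 = 35876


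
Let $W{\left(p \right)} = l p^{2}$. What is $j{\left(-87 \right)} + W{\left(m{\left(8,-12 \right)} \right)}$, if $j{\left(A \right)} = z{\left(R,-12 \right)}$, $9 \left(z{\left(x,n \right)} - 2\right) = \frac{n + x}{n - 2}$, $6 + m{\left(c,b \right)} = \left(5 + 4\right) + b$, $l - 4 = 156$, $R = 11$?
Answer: $\frac{1633213}{126} \approx 12962.0$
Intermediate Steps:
$l = 160$ ($l = 4 + 156 = 160$)
$m{\left(c,b \right)} = 3 + b$ ($m{\left(c,b \right)} = -6 + \left(\left(5 + 4\right) + b\right) = -6 + \left(9 + b\right) = 3 + b$)
$z{\left(x,n \right)} = 2 + \frac{n + x}{9 \left(-2 + n\right)}$ ($z{\left(x,n \right)} = 2 + \frac{\left(n + x\right) \frac{1}{n - 2}}{9} = 2 + \frac{\left(n + x\right) \frac{1}{-2 + n}}{9} = 2 + \frac{\frac{1}{-2 + n} \left(n + x\right)}{9} = 2 + \frac{n + x}{9 \left(-2 + n\right)}$)
$j{\left(A \right)} = \frac{253}{126}$ ($j{\left(A \right)} = \frac{-36 + 11 + 19 \left(-12\right)}{9 \left(-2 - 12\right)} = \frac{-36 + 11 - 228}{9 \left(-14\right)} = \frac{1}{9} \left(- \frac{1}{14}\right) \left(-253\right) = \frac{253}{126}$)
$W{\left(p \right)} = 160 p^{2}$
$j{\left(-87 \right)} + W{\left(m{\left(8,-12 \right)} \right)} = \frac{253}{126} + 160 \left(3 - 12\right)^{2} = \frac{253}{126} + 160 \left(-9\right)^{2} = \frac{253}{126} + 160 \cdot 81 = \frac{253}{126} + 12960 = \frac{1633213}{126}$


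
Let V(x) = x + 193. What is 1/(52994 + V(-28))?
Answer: 1/53159 ≈ 1.8811e-5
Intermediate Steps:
V(x) = 193 + x
1/(52994 + V(-28)) = 1/(52994 + (193 - 28)) = 1/(52994 + 165) = 1/53159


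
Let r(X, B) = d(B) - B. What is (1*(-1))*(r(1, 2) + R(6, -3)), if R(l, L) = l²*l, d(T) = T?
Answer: -216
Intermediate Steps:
R(l, L) = l³
r(X, B) = 0 (r(X, B) = B - B = 0)
(1*(-1))*(r(1, 2) + R(6, -3)) = (1*(-1))*(0 + 6³) = -(0 + 216) = -1*216 = -216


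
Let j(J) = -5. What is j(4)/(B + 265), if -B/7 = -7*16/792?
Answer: -495/26333 ≈ -0.018798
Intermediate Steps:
B = 98/99 (B = -7*(-7*16)/792 = -(-784)/792 = -7*(-14/99) = 98/99 ≈ 0.98990)
j(4)/(B + 265) = -5/(98/99 + 265) = -5/26333/99 = -5*99/26333 = -495/26333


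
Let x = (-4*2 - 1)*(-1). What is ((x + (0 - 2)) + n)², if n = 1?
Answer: 64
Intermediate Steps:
x = 9 (x = (-8 - 1)*(-1) = -9*(-1) = 9)
((x + (0 - 2)) + n)² = ((9 + (0 - 2)) + 1)² = ((9 - 2) + 1)² = (7 + 1)² = 8² = 64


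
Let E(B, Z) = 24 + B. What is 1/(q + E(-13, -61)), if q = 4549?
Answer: 1/4560 ≈ 0.00021930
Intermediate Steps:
1/(q + E(-13, -61)) = 1/(4549 + (24 - 13)) = 1/(4549 + 11) = 1/4560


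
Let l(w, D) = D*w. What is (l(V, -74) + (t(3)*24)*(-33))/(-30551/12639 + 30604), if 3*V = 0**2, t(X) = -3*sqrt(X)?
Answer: 30030264*sqrt(3)/386773405 ≈ 0.13448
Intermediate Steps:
V = 0 (V = (1/3)*0**2 = (1/3)*0 = 0)
(l(V, -74) + (t(3)*24)*(-33))/(-30551/12639 + 30604) = (-74*0 + (-3*sqrt(3)*24)*(-33))/(-30551/12639 + 30604) = (0 - 72*sqrt(3)*(-33))/(-30551*1/12639 + 30604) = (0 + 2376*sqrt(3))/(-30551/12639 + 30604) = (2376*sqrt(3))/(386773405/12639) = (2376*sqrt(3))*(12639/386773405) = 30030264*sqrt(3)/386773405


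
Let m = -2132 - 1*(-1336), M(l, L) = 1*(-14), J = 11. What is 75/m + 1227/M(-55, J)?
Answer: -488871/5572 ≈ -87.737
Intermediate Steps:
M(l, L) = -14
m = -796 (m = -2132 + 1336 = -796)
75/m + 1227/M(-55, J) = 75/(-796) + 1227/(-14) = 75*(-1/796) + 1227*(-1/14) = -75/796 - 1227/14 = -488871/5572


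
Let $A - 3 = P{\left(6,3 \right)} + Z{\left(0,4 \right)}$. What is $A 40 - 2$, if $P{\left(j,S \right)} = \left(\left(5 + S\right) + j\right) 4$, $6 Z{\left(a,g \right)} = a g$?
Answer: $2358$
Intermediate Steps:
$Z{\left(a,g \right)} = \frac{a g}{6}$
$P{\left(j,S \right)} = 20 + 4 S + 4 j$ ($P{\left(j,S \right)} = \left(5 + S + j\right) 4 = 20 + 4 S + 4 j$)
$A = 59$ ($A = 3 + \left(\left(20 + 4 \cdot 3 + 4 \cdot 6\right) + \frac{1}{6} \cdot 0 \cdot 4\right) = 3 + \left(\left(20 + 12 + 24\right) + 0\right) = 3 + \left(56 + 0\right) = 3 + 56 = 59$)
$A 40 - 2 = 59 \cdot 40 - 2 = 2360 - 2 = 2358$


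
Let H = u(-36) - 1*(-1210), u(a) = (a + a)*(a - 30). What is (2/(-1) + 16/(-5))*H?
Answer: -155012/5 ≈ -31002.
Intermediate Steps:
u(a) = 2*a*(-30 + a) (u(a) = (2*a)*(-30 + a) = 2*a*(-30 + a))
H = 5962 (H = 2*(-36)*(-30 - 36) - 1*(-1210) = 2*(-36)*(-66) + 1210 = 4752 + 1210 = 5962)
(2/(-1) + 16/(-5))*H = (2/(-1) + 16/(-5))*5962 = (2*(-1) + 16*(-⅕))*5962 = (-2 - 16/5)*5962 = -26/5*5962 = -155012/5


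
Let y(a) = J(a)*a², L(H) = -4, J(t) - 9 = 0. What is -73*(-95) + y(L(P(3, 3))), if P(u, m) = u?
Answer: 7079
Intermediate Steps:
J(t) = 9 (J(t) = 9 + 0 = 9)
y(a) = 9*a²
-73*(-95) + y(L(P(3, 3))) = -73*(-95) + 9*(-4)² = 6935 + 9*16 = 6935 + 144 = 7079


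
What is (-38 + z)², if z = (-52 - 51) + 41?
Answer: 10000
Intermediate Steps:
z = -62 (z = -103 + 41 = -62)
(-38 + z)² = (-38 - 62)² = (-100)² = 10000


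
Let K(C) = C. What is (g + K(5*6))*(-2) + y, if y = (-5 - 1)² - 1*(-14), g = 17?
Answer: -44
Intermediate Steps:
y = 50 (y = (-6)² + 14 = 36 + 14 = 50)
(g + K(5*6))*(-2) + y = (17 + 5*6)*(-2) + 50 = (17 + 30)*(-2) + 50 = 47*(-2) + 50 = -94 + 50 = -44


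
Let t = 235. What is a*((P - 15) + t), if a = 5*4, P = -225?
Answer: -100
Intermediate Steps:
a = 20
a*((P - 15) + t) = 20*((-225 - 15) + 235) = 20*(-240 + 235) = 20*(-5) = -100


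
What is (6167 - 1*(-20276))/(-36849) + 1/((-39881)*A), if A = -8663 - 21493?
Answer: -3533523542811/4924055862796 ≈ -0.71760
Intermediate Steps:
A = -30156
(6167 - 1*(-20276))/(-36849) + 1/((-39881)*A) = (6167 - 1*(-20276))/(-36849) + 1/(-39881*(-30156)) = (6167 + 20276)*(-1/36849) - 1/39881*(-1/30156) = 26443*(-1/36849) + 1/1202651436 = -26443/36849 + 1/1202651436 = -3533523542811/4924055862796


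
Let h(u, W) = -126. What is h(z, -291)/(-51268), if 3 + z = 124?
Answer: 9/3662 ≈ 0.0024577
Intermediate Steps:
z = 121 (z = -3 + 124 = 121)
h(z, -291)/(-51268) = -126/(-51268) = -126*(-1/51268) = 9/3662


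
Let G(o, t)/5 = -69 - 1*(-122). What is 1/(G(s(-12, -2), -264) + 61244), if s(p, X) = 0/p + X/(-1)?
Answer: 1/61509 ≈ 1.6258e-5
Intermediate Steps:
s(p, X) = -X (s(p, X) = 0 + X*(-1) = 0 - X = -X)
G(o, t) = 265 (G(o, t) = 5*(-69 - 1*(-122)) = 5*(-69 + 122) = 5*53 = 265)
1/(G(s(-12, -2), -264) + 61244) = 1/(265 + 61244) = 1/61509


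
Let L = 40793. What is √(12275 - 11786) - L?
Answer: -40793 + √489 ≈ -40771.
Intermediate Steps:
√(12275 - 11786) - L = √(12275 - 11786) - 1*40793 = √489 - 40793 = -40793 + √489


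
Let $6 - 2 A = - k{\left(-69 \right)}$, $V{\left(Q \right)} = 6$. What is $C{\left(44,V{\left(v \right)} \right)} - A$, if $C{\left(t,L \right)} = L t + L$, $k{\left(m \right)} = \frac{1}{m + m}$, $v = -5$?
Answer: $\frac{73693}{276} \approx 267.0$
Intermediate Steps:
$k{\left(m \right)} = \frac{1}{2 m}$
$C{\left(t,L \right)} = L + L t$
$A = \frac{827}{276}$ ($A = 3 - \frac{\left(-1\right) \frac{1}{2 \left(-69\right)}}{2} = 3 - \frac{\left(-1\right) \frac{1}{2} \left(- \frac{1}{69}\right)}{2} = 3 - \frac{\left(-1\right) \left(- \frac{1}{138}\right)}{2} = 3 - \frac{1}{276} = \frac{827}{276} \approx 2.9964$)
$C{\left(44,V{\left(v \right)} \right)} - A = 6 \left(1 + 44\right) - \frac{827}{276} = 6 \cdot 45 - \frac{827}{276} = 270 - \frac{827}{276} = \frac{73693}{276}$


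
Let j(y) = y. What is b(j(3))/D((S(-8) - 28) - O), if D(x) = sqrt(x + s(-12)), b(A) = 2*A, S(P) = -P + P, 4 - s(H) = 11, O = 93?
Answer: -3*I*sqrt(2)/8 ≈ -0.53033*I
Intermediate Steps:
s(H) = -7 (s(H) = 4 - 1*11 = 4 - 11 = -7)
S(P) = 0
D(x) = sqrt(-7 + x) (D(x) = sqrt(x - 7) = sqrt(-7 + x))
b(j(3))/D((S(-8) - 28) - O) = (2*3)/(sqrt(-7 + ((0 - 28) - 1*93))) = 6/(sqrt(-7 + (-28 - 93))) = 6/(sqrt(-7 - 121)) = 6/(sqrt(-128)) = 6/((8*I*sqrt(2))) = 6*(-I*sqrt(2)/16) = -3*I*sqrt(2)/8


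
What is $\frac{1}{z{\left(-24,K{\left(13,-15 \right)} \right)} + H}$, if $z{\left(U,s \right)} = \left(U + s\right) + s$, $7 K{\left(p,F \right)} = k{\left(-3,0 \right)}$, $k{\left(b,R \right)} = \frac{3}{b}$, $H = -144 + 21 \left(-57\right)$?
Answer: $- \frac{7}{9557} \approx -0.00073245$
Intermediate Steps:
$H = -1341$ ($H = -144 - 1197 = -1341$)
$K{\left(p,F \right)} = - \frac{1}{7}$ ($K{\left(p,F \right)} = \frac{3 \frac{1}{-3}}{7} = \frac{3 \left(- \frac{1}{3}\right)}{7} = \frac{1}{7} \left(-1\right) = - \frac{1}{7}$)
$z{\left(U,s \right)} = U + 2 s$
$\frac{1}{z{\left(-24,K{\left(13,-15 \right)} \right)} + H} = \frac{1}{\left(-24 + 2 \left(- \frac{1}{7}\right)\right) - 1341} = \frac{1}{\left(-24 - \frac{2}{7}\right) - 1341} = \frac{1}{- \frac{170}{7} - 1341} = \frac{1}{- \frac{9557}{7}} = - \frac{7}{9557}$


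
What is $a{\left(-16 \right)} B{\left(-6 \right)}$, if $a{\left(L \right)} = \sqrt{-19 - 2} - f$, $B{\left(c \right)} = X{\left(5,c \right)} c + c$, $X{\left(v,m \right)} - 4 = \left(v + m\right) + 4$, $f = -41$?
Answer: $-1968 - 48 i \sqrt{21} \approx -1968.0 - 219.96 i$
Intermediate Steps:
$X{\left(v,m \right)} = 8 + m + v$ ($X{\left(v,m \right)} = 4 + \left(\left(v + m\right) + 4\right) = 4 + \left(\left(m + v\right) + 4\right) = 4 + \left(4 + m + v\right) = 8 + m + v$)
$B{\left(c \right)} = c + c \left(13 + c\right)$ ($B{\left(c \right)} = \left(8 + c + 5\right) c + c = \left(13 + c\right) c + c = c \left(13 + c\right) + c = c + c \left(13 + c\right)$)
$a{\left(L \right)} = 41 + i \sqrt{21}$ ($a{\left(L \right)} = \sqrt{-19 - 2} - -41 = \sqrt{-21} + 41 = i \sqrt{21} + 41 = 41 + i \sqrt{21}$)
$a{\left(-16 \right)} B{\left(-6 \right)} = \left(41 + i \sqrt{21}\right) \left(- 6 \left(14 - 6\right)\right) = \left(41 + i \sqrt{21}\right) \left(\left(-6\right) 8\right) = \left(41 + i \sqrt{21}\right) \left(-48\right) = -1968 - 48 i \sqrt{21}$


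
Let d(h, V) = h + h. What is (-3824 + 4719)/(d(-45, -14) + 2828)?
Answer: 895/2738 ≈ 0.32688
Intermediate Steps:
d(h, V) = 2*h
(-3824 + 4719)/(d(-45, -14) + 2828) = (-3824 + 4719)/(2*(-45) + 2828) = 895/(-90 + 2828) = 895/2738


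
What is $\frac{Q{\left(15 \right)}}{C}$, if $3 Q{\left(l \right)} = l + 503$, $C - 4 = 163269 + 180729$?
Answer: $\frac{259}{516003} \approx 0.00050194$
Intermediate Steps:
$C = 344002$ ($C = 4 + \left(163269 + 180729\right) = 4 + 343998 = 344002$)
$Q{\left(l \right)} = \frac{503}{3} + \frac{l}{3}$ ($Q{\left(l \right)} = \frac{l + 503}{3} = \frac{503 + l}{3} = \frac{503}{3} + \frac{l}{3}$)
$\frac{Q{\left(15 \right)}}{C} = \frac{\frac{503}{3} + \frac{1}{3} \cdot 15}{344002} = \left(\frac{503}{3} + 5\right) \frac{1}{344002} = \frac{518}{3} \cdot \frac{1}{344002} = \frac{259}{516003}$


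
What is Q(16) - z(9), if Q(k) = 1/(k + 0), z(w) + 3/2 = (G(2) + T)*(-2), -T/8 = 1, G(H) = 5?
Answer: -71/16 ≈ -4.4375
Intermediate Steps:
T = -8 (T = -8*1 = -8)
z(w) = 9/2 (z(w) = -3/2 + (5 - 8)*(-2) = -3/2 - 3*(-2) = -3/2 + 6 = 9/2)
Q(k) = 1/k
Q(16) - z(9) = 1/16 - 1*9/2 = 1/16 - 9/2 = -71/16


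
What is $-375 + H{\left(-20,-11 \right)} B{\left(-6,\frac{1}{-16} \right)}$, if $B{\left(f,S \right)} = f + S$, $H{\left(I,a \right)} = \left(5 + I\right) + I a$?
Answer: $- \frac{25885}{16} \approx -1617.8$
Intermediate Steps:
$H{\left(I,a \right)} = 5 + I + I a$
$B{\left(f,S \right)} = S + f$
$-375 + H{\left(-20,-11 \right)} B{\left(-6,\frac{1}{-16} \right)} = -375 + \left(5 - 20 - -220\right) \left(\frac{1}{-16} - 6\right) = -375 + \left(5 - 20 + 220\right) \left(- \frac{1}{16} - 6\right) = -375 + 205 \left(- \frac{97}{16}\right) = -375 - \frac{19885}{16} = - \frac{25885}{16}$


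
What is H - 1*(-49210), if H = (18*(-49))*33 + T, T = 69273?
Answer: 89377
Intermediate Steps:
H = 40167 (H = (18*(-49))*33 + 69273 = -882*33 + 69273 = -29106 + 69273 = 40167)
H - 1*(-49210) = 40167 - 1*(-49210) = 40167 + 49210 = 89377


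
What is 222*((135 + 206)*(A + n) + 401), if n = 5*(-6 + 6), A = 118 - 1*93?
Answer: 1981572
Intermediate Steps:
A = 25 (A = 118 - 93 = 25)
n = 0 (n = 5*0 = 0)
222*((135 + 206)*(A + n) + 401) = 222*((135 + 206)*(25 + 0) + 401) = 222*(341*25 + 401) = 222*(8525 + 401) = 222*8926 = 1981572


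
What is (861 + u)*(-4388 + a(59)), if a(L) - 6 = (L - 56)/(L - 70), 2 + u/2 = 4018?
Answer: -428687065/11 ≈ -3.8972e+7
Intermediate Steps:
u = 8032 (u = -4 + 2*4018 = -4 + 8036 = 8032)
a(L) = 6 + (-56 + L)/(-70 + L) (a(L) = 6 + (L - 56)/(L - 70) = 6 + (-56 + L)/(-70 + L))
(861 + u)*(-4388 + a(59)) = (861 + 8032)*(-4388 + 7*(-68 + 59)/(-70 + 59)) = 8893*(-4388 + 7*(-9)/(-11)) = 8893*(-4388 + 7*(-1/11)*(-9)) = 8893*(-4388 + 63/11) = 8893*(-48205/11) = -428687065/11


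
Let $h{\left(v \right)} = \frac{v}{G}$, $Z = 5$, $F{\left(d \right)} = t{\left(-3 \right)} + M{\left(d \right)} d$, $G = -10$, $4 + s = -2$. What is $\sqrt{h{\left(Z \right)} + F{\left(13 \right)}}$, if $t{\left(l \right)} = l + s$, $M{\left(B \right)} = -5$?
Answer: $\frac{i \sqrt{298}}{2} \approx 8.6313 i$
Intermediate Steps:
$s = -6$ ($s = -4 - 2 = -6$)
$t{\left(l \right)} = -6 + l$ ($t{\left(l \right)} = l - 6 = -6 + l$)
$F{\left(d \right)} = -9 - 5 d$ ($F{\left(d \right)} = \left(-6 - 3\right) - 5 d = -9 - 5 d$)
$h{\left(v \right)} = - \frac{v}{10}$ ($h{\left(v \right)} = \frac{v}{-10} = v \left(- \frac{1}{10}\right) = - \frac{v}{10}$)
$\sqrt{h{\left(Z \right)} + F{\left(13 \right)}} = \sqrt{\left(- \frac{1}{10}\right) 5 - 74} = \sqrt{- \frac{1}{2} - 74} = \sqrt{- \frac{149}{2}} = \frac{i \sqrt{298}}{2}$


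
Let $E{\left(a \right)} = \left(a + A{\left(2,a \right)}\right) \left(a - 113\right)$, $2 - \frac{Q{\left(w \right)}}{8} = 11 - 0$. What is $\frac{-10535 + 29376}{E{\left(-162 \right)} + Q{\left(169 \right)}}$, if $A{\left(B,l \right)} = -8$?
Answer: $\frac{18841}{46678} \approx 0.40364$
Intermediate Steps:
$Q{\left(w \right)} = -72$ ($Q{\left(w \right)} = 16 - 8 \left(11 - 0\right) = 16 - 8 \left(11 + 0\right) = 16 - 88 = -72$)
$E{\left(a \right)} = \left(-113 + a\right) \left(-8 + a\right)$ ($E{\left(a \right)} = \left(a - 8\right) \left(a - 113\right) = \left(-8 + a\right) \left(-113 + a\right) = \left(-113 + a\right) \left(-8 + a\right)$)
$\frac{-10535 + 29376}{E{\left(-162 \right)} + Q{\left(169 \right)}} = \frac{-10535 + 29376}{\left(904 + \left(-162\right)^{2} - -19602\right) - 72} = \frac{18841}{\left(904 + 26244 + 19602\right) - 72} = \frac{18841}{46750 - 72} = \frac{18841}{46678}$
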